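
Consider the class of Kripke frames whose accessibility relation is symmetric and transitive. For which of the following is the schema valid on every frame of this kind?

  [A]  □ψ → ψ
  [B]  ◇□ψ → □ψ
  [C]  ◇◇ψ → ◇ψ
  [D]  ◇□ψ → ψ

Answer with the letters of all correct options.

A symmetric transitive relation is euclidean (uRv and uRw give vRu by symmetry, then vRw by transitivity).
(A) □ψ → ψ is axiom T, which corresponds to reflexivity. Such an R need not be reflexive — not valid.
(B) ◇□ψ → □ψ (the dual of axiom 5) characterises the euclidean frames. Every such R is euclidean — valid.
(C) ◇◇ψ → ◇ψ is the dual of axiom 4, which corresponds to transitivity. Every such R is transitive — valid.
(D) ◇□ψ → ψ is the dual of axiom B, which corresponds to symmetry. Every such R is symmetric — valid.

B, C, D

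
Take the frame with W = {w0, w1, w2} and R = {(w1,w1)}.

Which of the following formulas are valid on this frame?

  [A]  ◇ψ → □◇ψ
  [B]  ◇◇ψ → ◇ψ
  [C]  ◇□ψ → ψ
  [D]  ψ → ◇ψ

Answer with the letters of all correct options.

A, B, C

R is not reflexive: not w0 R w0.
R is symmetric: every R-edge is matched by its reverse.
R is transitive: R is closed under composition.
R is euclidean: any two R-successors of the same world are R-related.
(A) ◇ψ → □◇ψ (axiom 5) characterises the euclidean frames. R is euclidean — valid.
(B) the dual of axiom 4: valid iff R is transitive. R is transitive — valid.
(C) the dual of axiom B: valid iff R is symmetric. R is symmetric — valid.
(D) ψ → ◇ψ is the dual of axiom T; it is valid on a frame exactly when R is reflexive. R is not reflexive, so not valid.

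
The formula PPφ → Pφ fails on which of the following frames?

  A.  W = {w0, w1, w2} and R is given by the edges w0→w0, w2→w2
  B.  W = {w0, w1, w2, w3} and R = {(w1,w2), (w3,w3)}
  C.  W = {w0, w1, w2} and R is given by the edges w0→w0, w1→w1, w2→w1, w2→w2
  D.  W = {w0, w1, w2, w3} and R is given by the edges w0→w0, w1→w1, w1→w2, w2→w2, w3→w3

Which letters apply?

The schema PPφ → Pφ is the dual of axiom 4; it is valid on a frame iff R is transitive.
(A) R is transitive (R is closed under composition), so the schema is valid here.
(B) R is transitive (R is closed under composition), so the schema is valid here.
(C) R is transitive (R is closed under composition), so the schema is valid here.
(D) R is transitive (R is closed under composition), so the schema is valid here.

none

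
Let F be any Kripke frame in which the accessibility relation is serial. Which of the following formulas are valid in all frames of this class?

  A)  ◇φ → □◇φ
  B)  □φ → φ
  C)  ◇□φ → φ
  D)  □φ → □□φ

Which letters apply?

(A) ◇φ → □◇φ is axiom 5, which corresponds to the euclidean property. Such an R need not be euclidean — not valid.
(B) □φ → φ is axiom T, which corresponds to reflexivity. Such an R need not be reflexive — not valid.
(C) the dual of axiom B: valid iff R is symmetric. Such an R need not be symmetric — not valid.
(D) □φ → □□φ is axiom 4, which corresponds to transitivity. Such an R need not be transitive — not valid.

none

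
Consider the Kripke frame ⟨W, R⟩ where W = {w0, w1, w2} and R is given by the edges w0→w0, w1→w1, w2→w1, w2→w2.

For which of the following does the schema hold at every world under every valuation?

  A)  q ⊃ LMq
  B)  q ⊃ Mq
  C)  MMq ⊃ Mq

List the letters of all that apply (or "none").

R is reflexive: each world relates to itself.
R is not symmetric: w2 R w1 but not w1 R w2.
R is transitive: R is closed under composition.
(A) q ⊃ LMq is axiom B, which corresponds to symmetry. R is not symmetric — not valid.
(B) the dual of axiom T: valid iff R is reflexive. R is reflexive — valid.
(C) MMq ⊃ Mq is the dual of axiom 4, which corresponds to transitivity. R is transitive — valid.

B, C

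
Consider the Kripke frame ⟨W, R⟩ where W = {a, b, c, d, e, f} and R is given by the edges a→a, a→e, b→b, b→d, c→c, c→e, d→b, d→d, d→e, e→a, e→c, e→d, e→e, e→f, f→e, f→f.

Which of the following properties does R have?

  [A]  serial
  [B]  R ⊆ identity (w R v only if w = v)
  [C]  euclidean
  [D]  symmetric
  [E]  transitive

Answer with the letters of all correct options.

A, D

(A) serial: every world has an R-successor.
(B) not ⊆ identity: a R e with a ≠ e.
(C) not euclidean: d R b and d R e but not b R e.
(D) symmetric: every R-edge is matched by its reverse.
(E) not transitive: a R e and e R c but not a R c.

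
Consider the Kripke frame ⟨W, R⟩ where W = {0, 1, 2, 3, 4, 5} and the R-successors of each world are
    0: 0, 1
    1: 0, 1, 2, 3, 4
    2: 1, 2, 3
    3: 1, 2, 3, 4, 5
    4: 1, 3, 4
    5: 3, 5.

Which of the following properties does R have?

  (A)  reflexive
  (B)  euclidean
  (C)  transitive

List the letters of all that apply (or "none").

(A) reflexive: each world relates to itself.
(B) not euclidean: 1 R 0 and 1 R 2 but not 0 R 2.
(C) not transitive: 0 R 1 and 1 R 2 but not 0 R 2.

A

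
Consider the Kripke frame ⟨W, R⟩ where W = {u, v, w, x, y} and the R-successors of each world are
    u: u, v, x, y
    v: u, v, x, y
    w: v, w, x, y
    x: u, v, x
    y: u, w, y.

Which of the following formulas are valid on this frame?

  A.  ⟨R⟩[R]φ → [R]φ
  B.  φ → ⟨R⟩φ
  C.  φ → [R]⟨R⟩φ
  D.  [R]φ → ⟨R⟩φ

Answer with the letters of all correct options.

B, D

R is reflexive: each world relates to itself.
R is not symmetric: v R y but not y R v.
R is not euclidean: u R x and u R y but not x R y.
R is serial: every world has an R-successor.
(A) ⟨R⟩[R]φ → [R]φ is the dual of axiom 5, which corresponds to the euclidean property. R is not euclidean — not valid.
(B) φ → ⟨R⟩φ is the dual of axiom T, which corresponds to reflexivity. R is reflexive — valid.
(C) axiom B: valid iff R is symmetric. R is not symmetric — not valid.
(D) axiom D: valid iff R is serial. R is serial — valid.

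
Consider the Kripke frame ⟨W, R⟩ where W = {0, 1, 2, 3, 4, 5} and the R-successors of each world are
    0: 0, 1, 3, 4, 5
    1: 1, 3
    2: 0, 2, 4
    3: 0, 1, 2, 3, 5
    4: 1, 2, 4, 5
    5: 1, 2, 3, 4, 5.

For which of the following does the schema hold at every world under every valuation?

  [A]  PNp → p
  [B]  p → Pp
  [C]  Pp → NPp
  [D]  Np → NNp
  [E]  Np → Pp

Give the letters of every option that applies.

B, E

R is reflexive: each world relates to itself.
R is not symmetric: 0 R 1 but not 1 R 0.
R is not transitive: 0 R 3 and 3 R 2 but not 0 R 2.
R is not euclidean: 0 R 1 and 0 R 0 but not 1 R 0.
R is serial: every world has an R-successor.
(A) the dual of axiom B: valid iff R is symmetric. R is not symmetric — not valid.
(B) p → Pp is the dual of axiom T, which corresponds to reflexivity. R is reflexive — valid.
(C) Pp → NPp is axiom 5; it is valid on a frame exactly when R is euclidean. R is not euclidean, so not valid.
(D) Np → NNp is axiom 4, which corresponds to transitivity. R is not transitive — not valid.
(E) axiom D: valid iff R is serial. R is serial — valid.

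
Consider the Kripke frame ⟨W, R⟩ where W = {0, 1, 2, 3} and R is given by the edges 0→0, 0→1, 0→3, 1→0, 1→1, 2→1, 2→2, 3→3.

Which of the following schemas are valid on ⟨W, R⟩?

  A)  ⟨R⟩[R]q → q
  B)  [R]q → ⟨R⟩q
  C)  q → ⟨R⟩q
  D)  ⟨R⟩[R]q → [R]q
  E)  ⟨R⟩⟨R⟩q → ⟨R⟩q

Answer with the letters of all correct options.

B, C

R is reflexive: each world relates to itself.
R is not symmetric: 0 R 3 but not 3 R 0.
R is not transitive: 1 R 0 and 0 R 3 but not 1 R 3.
R is not euclidean: 0 R 1 and 0 R 3 but not 1 R 3.
R is serial: every world has an R-successor.
(A) ⟨R⟩[R]q → q (the dual of axiom B) characterises the symmetric frames. R is not symmetric — not valid.
(B) axiom D: valid iff R is serial. R is serial — valid.
(C) q → ⟨R⟩q is the dual of axiom T; it is valid on a frame exactly when R is reflexive. R is reflexive, so valid.
(D) ⟨R⟩[R]q → [R]q is the dual of axiom 5, which corresponds to the euclidean property. R is not euclidean — not valid.
(E) the dual of axiom 4: valid iff R is transitive. R is not transitive — not valid.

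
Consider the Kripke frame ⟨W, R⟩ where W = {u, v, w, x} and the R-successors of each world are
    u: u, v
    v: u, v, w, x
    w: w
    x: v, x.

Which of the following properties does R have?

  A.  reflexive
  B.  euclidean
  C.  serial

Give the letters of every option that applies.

A, C

(A) reflexive: each world relates to itself.
(B) not euclidean: v R u and v R w but not u R w.
(C) serial: every world has an R-successor.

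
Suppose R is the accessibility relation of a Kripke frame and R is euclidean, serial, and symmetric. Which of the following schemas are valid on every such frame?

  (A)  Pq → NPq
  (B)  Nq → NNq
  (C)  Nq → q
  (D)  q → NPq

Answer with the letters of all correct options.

A, B, C, D

Serial, symmetric and euclidean together give transitive (from symmetry + euclidean) and then reflexive; the relation is an equivalence.
(A) Pq → NPq (axiom 5) characterises the euclidean frames. Every such R is euclidean — valid.
(B) Nq → NNq is axiom 4; it is valid on a frame exactly when R is transitive. Every such R is transitive, so valid.
(C) Nq → q (axiom T) characterises the reflexive frames. Every such R is reflexive — valid.
(D) q → NPq is axiom B, which corresponds to symmetry. Every such R is symmetric — valid.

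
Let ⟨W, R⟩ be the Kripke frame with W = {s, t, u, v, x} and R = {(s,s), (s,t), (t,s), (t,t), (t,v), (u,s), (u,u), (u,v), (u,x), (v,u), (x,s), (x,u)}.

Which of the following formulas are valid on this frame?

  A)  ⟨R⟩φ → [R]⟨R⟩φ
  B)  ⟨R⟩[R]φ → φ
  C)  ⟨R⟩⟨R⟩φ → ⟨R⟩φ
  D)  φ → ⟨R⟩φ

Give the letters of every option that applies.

R is not reflexive: not v R v.
R is not symmetric: t R v but not v R t.
R is not transitive: s R t and t R v but not s R v.
R is not euclidean: t R s and t R v but not s R v.
(A) ⟨R⟩φ → [R]⟨R⟩φ is axiom 5, which corresponds to the euclidean property. R is not euclidean — not valid.
(B) ⟨R⟩[R]φ → φ is the dual of axiom B, which corresponds to symmetry. R is not symmetric — not valid.
(C) ⟨R⟩⟨R⟩φ → ⟨R⟩φ is the dual of axiom 4; it is valid on a frame exactly when R is transitive. R is not transitive, so not valid.
(D) the dual of axiom T: valid iff R is reflexive. R is not reflexive — not valid.

none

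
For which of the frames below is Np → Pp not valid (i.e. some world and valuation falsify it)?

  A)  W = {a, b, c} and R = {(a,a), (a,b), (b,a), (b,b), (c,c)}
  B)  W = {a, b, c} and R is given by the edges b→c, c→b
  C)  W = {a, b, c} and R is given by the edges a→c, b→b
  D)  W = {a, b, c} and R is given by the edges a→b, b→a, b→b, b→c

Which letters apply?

B, C, D

The schema Np → Pp is axiom D; it is valid on a frame iff R is serial.
(A) R is serial (every world has an R-successor), so the schema is valid here.
(B) R is not serial (a has no R-successor), so the schema fails here.
(C) R is not serial (c has no R-successor), so the schema fails here.
(D) R is not serial (c has no R-successor), so the schema fails here.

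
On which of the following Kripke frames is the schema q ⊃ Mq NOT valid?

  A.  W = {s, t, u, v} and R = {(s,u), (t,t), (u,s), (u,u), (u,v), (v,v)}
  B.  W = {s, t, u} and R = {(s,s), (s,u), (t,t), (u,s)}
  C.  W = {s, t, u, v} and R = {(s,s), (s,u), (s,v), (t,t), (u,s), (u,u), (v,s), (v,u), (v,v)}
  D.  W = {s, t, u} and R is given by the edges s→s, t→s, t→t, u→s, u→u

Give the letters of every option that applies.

A, B

The schema q ⊃ Mq is the dual of axiom T; it is valid on a frame iff R is reflexive.
(A) R is not reflexive (not s R s), so the schema fails here.
(B) R is not reflexive (not u R u), so the schema fails here.
(C) R is reflexive (each world relates to itself), so the schema is valid here.
(D) R is reflexive (each world relates to itself), so the schema is valid here.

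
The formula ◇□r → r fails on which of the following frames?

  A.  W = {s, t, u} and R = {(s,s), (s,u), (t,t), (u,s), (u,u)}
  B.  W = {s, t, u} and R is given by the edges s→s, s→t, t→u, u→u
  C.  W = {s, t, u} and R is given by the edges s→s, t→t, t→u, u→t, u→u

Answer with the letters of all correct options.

The schema ◇□r → r is the dual of axiom B; it is valid on a frame iff R is symmetric.
(A) R is symmetric (every R-edge is matched by its reverse), so the schema is valid here.
(B) R is not symmetric (s R t but not t R s), so the schema fails here.
(C) R is symmetric (every R-edge is matched by its reverse), so the schema is valid here.

B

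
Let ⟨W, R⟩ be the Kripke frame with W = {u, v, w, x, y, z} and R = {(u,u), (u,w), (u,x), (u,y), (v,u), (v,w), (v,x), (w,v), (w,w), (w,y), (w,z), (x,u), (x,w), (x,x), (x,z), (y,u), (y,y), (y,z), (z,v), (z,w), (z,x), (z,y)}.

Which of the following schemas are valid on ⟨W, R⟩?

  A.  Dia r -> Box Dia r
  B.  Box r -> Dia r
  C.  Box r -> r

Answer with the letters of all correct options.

B

R is not reflexive: not v R v.
R is not euclidean: u R w and u R u but not w R u.
R is serial: every world has an R-successor.
(A) axiom 5: valid iff R is euclidean. R is not euclidean — not valid.
(B) Box r -> Dia r (axiom D) characterises the serial frames. R is serial — valid.
(C) Box r -> r is axiom T; it is valid on a frame exactly when R is reflexive. R is not reflexive, so not valid.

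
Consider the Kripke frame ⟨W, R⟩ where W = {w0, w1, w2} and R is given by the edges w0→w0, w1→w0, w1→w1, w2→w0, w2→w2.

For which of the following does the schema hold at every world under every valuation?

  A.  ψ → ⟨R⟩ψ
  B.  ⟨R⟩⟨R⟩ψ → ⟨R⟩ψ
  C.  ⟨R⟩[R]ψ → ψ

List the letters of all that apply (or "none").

A, B

R is reflexive: each world relates to itself.
R is not symmetric: w1 R w0 but not w0 R w1.
R is transitive: R is closed under composition.
(A) ψ → ⟨R⟩ψ is the dual of axiom T, which corresponds to reflexivity. R is reflexive — valid.
(B) the dual of axiom 4: valid iff R is transitive. R is transitive — valid.
(C) ⟨R⟩[R]ψ → ψ is the dual of axiom B; it is valid on a frame exactly when R is symmetric. R is not symmetric, so not valid.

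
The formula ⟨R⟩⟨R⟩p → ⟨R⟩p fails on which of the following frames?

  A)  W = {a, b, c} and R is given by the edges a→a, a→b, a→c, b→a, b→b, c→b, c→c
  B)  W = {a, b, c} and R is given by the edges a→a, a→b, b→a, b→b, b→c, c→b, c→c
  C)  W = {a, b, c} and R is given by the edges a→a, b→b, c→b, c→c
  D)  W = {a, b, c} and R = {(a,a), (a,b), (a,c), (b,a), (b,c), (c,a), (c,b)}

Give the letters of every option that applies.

A, B, D

The schema ⟨R⟩⟨R⟩p → ⟨R⟩p is the dual of axiom 4; it is valid on a frame iff R is transitive.
(A) R is not transitive (b R a and a R c but not b R c), so the schema fails here.
(B) R is not transitive (a R b and b R c but not a R c), so the schema fails here.
(C) R is transitive (R is closed under composition), so the schema is valid here.
(D) R is not transitive (b R a and a R b but not b R b), so the schema fails here.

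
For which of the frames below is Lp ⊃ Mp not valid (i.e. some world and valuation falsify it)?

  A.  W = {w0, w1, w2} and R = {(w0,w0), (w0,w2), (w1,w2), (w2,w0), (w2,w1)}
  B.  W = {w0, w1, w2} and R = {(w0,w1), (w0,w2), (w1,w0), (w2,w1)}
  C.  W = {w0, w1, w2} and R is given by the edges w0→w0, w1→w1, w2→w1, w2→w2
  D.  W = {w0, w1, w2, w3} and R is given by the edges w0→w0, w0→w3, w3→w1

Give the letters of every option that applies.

The schema Lp ⊃ Mp is axiom D; it is valid on a frame iff R is serial.
(A) R is serial (every world has an R-successor), so the schema is valid here.
(B) R is serial (every world has an R-successor), so the schema is valid here.
(C) R is serial (every world has an R-successor), so the schema is valid here.
(D) R is not serial (w1 has no R-successor), so the schema fails here.

D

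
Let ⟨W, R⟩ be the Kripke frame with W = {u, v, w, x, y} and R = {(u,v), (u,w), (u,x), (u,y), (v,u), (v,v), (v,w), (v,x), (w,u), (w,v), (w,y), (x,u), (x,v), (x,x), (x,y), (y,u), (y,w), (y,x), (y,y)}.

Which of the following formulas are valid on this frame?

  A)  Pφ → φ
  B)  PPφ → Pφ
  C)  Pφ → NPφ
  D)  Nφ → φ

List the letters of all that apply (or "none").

none

R is not reflexive: not u R u.
R is not transitive: u R v and v R u but not u R u.
R is not euclidean: u R v and u R y but not v R y.
R is not a subset of the identity: u R v with u ≠ v.
(A) Pφ → φ is valid only on frames where every R-edge is a self-loop. Here R ⊄ identity — not valid.
(B) the dual of axiom 4: valid iff R is transitive. R is not transitive — not valid.
(C) Pφ → NPφ is axiom 5; it is valid on a frame exactly when R is euclidean. R is not euclidean, so not valid.
(D) Nφ → φ is axiom T; it is valid on a frame exactly when R is reflexive. R is not reflexive, so not valid.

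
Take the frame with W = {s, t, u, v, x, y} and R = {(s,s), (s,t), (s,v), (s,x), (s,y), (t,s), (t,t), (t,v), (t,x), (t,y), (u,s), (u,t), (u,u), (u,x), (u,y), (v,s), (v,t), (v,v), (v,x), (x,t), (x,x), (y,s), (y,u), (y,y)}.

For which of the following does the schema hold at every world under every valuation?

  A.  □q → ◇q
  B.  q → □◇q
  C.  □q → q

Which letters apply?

R is reflexive: each world relates to itself.
R is not symmetric: s R x but not x R s.
R is serial: every world has an R-successor.
(A) □q → ◇q is axiom D, which corresponds to seriality. R is serial — valid.
(B) axiom B: valid iff R is symmetric. R is not symmetric — not valid.
(C) □q → q (axiom T) characterises the reflexive frames. R is reflexive — valid.

A, C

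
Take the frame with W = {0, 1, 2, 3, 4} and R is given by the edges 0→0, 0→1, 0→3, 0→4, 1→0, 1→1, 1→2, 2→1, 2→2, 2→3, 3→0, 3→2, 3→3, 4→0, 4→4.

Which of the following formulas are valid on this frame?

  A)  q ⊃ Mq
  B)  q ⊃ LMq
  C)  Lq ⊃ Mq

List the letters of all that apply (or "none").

R is reflexive: each world relates to itself.
R is symmetric: every R-edge is matched by its reverse.
R is serial: every world has an R-successor.
(A) q ⊃ Mq is the dual of axiom T, which corresponds to reflexivity. R is reflexive — valid.
(B) q ⊃ LMq (axiom B) characterises the symmetric frames. R is symmetric — valid.
(C) Lq ⊃ Mq (axiom D) characterises the serial frames. R is serial — valid.

A, B, C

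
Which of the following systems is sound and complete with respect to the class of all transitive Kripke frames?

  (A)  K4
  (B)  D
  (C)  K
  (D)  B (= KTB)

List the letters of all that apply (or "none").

(A) K4 is determined by exactly this class.
(B) D is determined by the class of serial frames.
(C) K is determined by the class of arbitrary frames.
(D) B (= KTB) is determined by the class of reflexive and symmetric frames.

A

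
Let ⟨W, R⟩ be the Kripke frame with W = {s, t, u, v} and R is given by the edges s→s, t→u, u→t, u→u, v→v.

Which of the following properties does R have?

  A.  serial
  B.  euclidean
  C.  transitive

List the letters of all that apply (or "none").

(A) serial: every world has an R-successor.
(B) not euclidean: u R t and u R t but not t R t.
(C) not transitive: t R u and u R t but not t R t.

A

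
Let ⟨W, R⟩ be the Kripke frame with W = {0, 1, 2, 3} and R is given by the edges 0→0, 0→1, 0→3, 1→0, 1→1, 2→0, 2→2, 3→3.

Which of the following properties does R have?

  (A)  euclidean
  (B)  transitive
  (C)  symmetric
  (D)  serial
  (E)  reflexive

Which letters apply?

(A) not euclidean: 0 R 1 and 0 R 3 but not 1 R 3.
(B) not transitive: 1 R 0 and 0 R 3 but not 1 R 3.
(C) not symmetric: 0 R 3 but not 3 R 0.
(D) serial: every world has an R-successor.
(E) reflexive: each world relates to itself.

D, E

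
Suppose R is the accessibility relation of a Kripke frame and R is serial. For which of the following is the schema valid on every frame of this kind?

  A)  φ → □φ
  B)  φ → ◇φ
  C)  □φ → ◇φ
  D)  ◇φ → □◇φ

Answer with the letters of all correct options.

(A) φ → □φ (equivalent to ◇p→p) corresponds to R being a subset of the identity. Such an R need not be a subset of the identity, so not valid.
(B) φ → ◇φ is the dual of axiom T; it is valid on a frame exactly when R is reflexive. Such an R need not be reflexive, so not valid.
(C) axiom D: valid iff R is serial. Every such R is serial — valid.
(D) ◇φ → □◇φ (axiom 5) characterises the euclidean frames. Such an R need not be euclidean — not valid.

C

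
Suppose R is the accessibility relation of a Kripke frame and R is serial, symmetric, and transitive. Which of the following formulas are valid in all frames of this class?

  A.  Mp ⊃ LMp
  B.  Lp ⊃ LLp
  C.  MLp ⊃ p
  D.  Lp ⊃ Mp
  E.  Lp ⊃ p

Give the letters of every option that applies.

A serial symmetric transitive relation is reflexive (take any v with uRv; symmetry gives vRu and transitivity gives uRu), hence an equivalence relation.
(A) Mp ⊃ LMp is axiom 5; it is valid on a frame exactly when R is euclidean. Every such R is euclidean, so valid.
(B) Lp ⊃ LLp is axiom 4; it is valid on a frame exactly when R is transitive. Every such R is transitive, so valid.
(C) the dual of axiom B: valid iff R is symmetric. Every such R is symmetric — valid.
(D) Lp ⊃ Mp is axiom D, which corresponds to seriality. Every such R is serial — valid.
(E) axiom T: valid iff R is reflexive. Every such R is reflexive — valid.

A, B, C, D, E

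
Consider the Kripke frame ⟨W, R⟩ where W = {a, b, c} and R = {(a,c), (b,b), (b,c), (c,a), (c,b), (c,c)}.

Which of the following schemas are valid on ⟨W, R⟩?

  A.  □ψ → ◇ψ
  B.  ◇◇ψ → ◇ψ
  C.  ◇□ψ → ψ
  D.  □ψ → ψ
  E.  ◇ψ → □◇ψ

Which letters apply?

R is not reflexive: not a R a.
R is symmetric: every R-edge is matched by its reverse.
R is not transitive: a R c and c R a but not a R a.
R is not euclidean: c R a and c R b but not a R b.
R is serial: every world has an R-successor.
(A) □ψ → ◇ψ (axiom D) characterises the serial frames. R is serial — valid.
(B) ◇◇ψ → ◇ψ (the dual of axiom 4) characterises the transitive frames. R is not transitive — not valid.
(C) ◇□ψ → ψ is the dual of axiom B; it is valid on a frame exactly when R is symmetric. R is symmetric, so valid.
(D) □ψ → ψ is axiom T, which corresponds to reflexivity. R is not reflexive — not valid.
(E) axiom 5: valid iff R is euclidean. R is not euclidean — not valid.

A, C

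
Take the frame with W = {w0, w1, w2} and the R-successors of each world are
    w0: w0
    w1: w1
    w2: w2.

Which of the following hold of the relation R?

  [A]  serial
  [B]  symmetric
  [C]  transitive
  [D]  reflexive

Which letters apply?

(A) serial: every world has an R-successor.
(B) symmetric: every R-edge is matched by its reverse.
(C) transitive: R is closed under composition.
(D) reflexive: each world relates to itself.

A, B, C, D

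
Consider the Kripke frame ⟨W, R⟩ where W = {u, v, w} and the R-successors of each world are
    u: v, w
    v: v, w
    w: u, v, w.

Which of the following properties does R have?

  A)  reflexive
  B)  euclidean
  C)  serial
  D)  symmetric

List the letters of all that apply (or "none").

(A) not reflexive: not u R u.
(B) not euclidean: w R v and w R u but not v R u.
(C) serial: every world has an R-successor.
(D) not symmetric: u R v but not v R u.

C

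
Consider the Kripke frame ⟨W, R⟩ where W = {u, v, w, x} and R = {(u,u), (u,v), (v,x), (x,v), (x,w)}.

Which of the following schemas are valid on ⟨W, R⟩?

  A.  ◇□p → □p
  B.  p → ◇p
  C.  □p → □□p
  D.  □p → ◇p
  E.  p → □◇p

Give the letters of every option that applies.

R is not reflexive: not v R v.
R is not symmetric: u R v but not v R u.
R is not transitive: u R v and v R x but not u R x.
R is not euclidean: u R v and u R u but not v R u.
R is not serial: w has no R-successor.
(A) the dual of axiom 5: valid iff R is euclidean. R is not euclidean — not valid.
(B) p → ◇p (the dual of axiom T) characterises the reflexive frames. R is not reflexive — not valid.
(C) □p → □□p (axiom 4) characterises the transitive frames. R is not transitive — not valid.
(D) □p → ◇p (axiom D) characterises the serial frames. R is not serial — not valid.
(E) axiom B: valid iff R is symmetric. R is not symmetric — not valid.

none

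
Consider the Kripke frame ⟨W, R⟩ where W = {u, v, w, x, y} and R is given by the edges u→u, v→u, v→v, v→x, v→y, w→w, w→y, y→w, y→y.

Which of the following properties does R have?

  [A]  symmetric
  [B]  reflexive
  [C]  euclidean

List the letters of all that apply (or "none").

none

(A) not symmetric: v R u but not u R v.
(B) not reflexive: not x R x.
(C) not euclidean: v R u and v R v but not u R v.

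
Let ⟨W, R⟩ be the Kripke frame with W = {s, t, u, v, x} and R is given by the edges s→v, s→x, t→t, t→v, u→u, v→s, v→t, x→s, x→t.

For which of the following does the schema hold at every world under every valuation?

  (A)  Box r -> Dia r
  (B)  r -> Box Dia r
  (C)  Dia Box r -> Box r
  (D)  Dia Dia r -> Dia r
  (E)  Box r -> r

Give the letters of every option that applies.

A

R is not reflexive: not s R s.
R is not symmetric: x R t but not t R x.
R is not transitive: s R v and v R s but not s R s.
R is not euclidean: s R v and s R x but not v R x.
R is serial: every world has an R-successor.
(A) Box r -> Dia r is axiom D; it is valid on a frame exactly when R is serial. R is serial, so valid.
(B) r -> Box Dia r (axiom B) characterises the symmetric frames. R is not symmetric — not valid.
(C) Dia Box r -> Box r is the dual of axiom 5; it is valid on a frame exactly when R is euclidean. R is not euclidean, so not valid.
(D) Dia Dia r -> Dia r is the dual of axiom 4; it is valid on a frame exactly when R is transitive. R is not transitive, so not valid.
(E) axiom T: valid iff R is reflexive. R is not reflexive — not valid.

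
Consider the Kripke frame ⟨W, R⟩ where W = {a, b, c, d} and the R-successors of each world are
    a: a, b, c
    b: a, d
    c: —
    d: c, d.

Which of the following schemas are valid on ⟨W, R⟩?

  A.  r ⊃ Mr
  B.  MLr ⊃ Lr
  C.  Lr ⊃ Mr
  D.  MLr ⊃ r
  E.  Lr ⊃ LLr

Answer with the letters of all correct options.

R is not reflexive: not b R b.
R is not symmetric: a R c but not c R a.
R is not transitive: a R b and b R d but not a R d.
R is not euclidean: a R b and a R c but not b R c.
R is not serial: c has no R-successor.
(A) the dual of axiom T: valid iff R is reflexive. R is not reflexive — not valid.
(B) the dual of axiom 5: valid iff R is euclidean. R is not euclidean — not valid.
(C) Lr ⊃ Mr is axiom D; it is valid on a frame exactly when R is serial. R is not serial, so not valid.
(D) MLr ⊃ r is the dual of axiom B; it is valid on a frame exactly when R is symmetric. R is not symmetric, so not valid.
(E) Lr ⊃ LLr is axiom 4; it is valid on a frame exactly when R is transitive. R is not transitive, so not valid.

none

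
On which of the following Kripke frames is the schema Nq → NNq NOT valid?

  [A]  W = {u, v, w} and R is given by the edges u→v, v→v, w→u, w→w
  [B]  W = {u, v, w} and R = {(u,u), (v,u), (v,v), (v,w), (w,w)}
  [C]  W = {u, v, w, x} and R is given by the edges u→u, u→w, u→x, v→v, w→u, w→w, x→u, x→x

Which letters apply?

The schema Nq → NNq is axiom 4; it is valid on a frame iff R is transitive.
(A) R is not transitive (w R u and u R v but not w R v), so the schema fails here.
(B) R is transitive (R is closed under composition), so the schema is valid here.
(C) R is not transitive (w R u and u R x but not w R x), so the schema fails here.

A, C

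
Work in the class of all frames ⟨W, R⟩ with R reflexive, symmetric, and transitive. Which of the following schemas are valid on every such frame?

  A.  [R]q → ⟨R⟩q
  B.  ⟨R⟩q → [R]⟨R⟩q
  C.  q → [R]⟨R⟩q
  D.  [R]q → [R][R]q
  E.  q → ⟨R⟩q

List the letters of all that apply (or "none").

A relation that is reflexive, symmetric, and transitive is also euclidean and serial.
(A) axiom D: valid iff R is serial. Every such R is serial — valid.
(B) ⟨R⟩q → [R]⟨R⟩q is axiom 5; it is valid on a frame exactly when R is euclidean. Every such R is euclidean, so valid.
(C) q → [R]⟨R⟩q is axiom B, which corresponds to symmetry. Every such R is symmetric — valid.
(D) [R]q → [R][R]q (axiom 4) characterises the transitive frames. Every such R is transitive — valid.
(E) the dual of axiom T: valid iff R is reflexive. Every such R is reflexive — valid.

A, B, C, D, E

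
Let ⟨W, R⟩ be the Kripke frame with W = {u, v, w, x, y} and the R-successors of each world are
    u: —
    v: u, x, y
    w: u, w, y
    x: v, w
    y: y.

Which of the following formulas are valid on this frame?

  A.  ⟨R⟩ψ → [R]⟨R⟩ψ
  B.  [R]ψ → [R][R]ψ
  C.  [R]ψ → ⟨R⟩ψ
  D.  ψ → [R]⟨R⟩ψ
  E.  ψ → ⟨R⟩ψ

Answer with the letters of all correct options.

R is not reflexive: not u R u.
R is not symmetric: v R u but not u R v.
R is not transitive: v R x and x R v but not v R v.
R is not euclidean: v R u and v R x but not u R x.
R is not serial: u has no R-successor.
(A) ⟨R⟩ψ → [R]⟨R⟩ψ is axiom 5; it is valid on a frame exactly when R is euclidean. R is not euclidean, so not valid.
(B) [R]ψ → [R][R]ψ is axiom 4; it is valid on a frame exactly when R is transitive. R is not transitive, so not valid.
(C) axiom D: valid iff R is serial. R is not serial — not valid.
(D) axiom B: valid iff R is symmetric. R is not symmetric — not valid.
(E) ψ → ⟨R⟩ψ is the dual of axiom T, which corresponds to reflexivity. R is not reflexive — not valid.

none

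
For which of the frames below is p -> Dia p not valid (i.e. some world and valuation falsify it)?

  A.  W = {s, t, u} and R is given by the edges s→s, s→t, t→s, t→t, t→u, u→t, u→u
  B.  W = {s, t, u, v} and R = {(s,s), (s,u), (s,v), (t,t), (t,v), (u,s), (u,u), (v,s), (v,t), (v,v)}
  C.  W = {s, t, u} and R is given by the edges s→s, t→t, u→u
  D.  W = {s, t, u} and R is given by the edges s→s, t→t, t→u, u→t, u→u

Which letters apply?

The schema p -> Dia p is the dual of axiom T; it is valid on a frame iff R is reflexive.
(A) R is reflexive (each world relates to itself), so the schema is valid here.
(B) R is reflexive (each world relates to itself), so the schema is valid here.
(C) R is reflexive (each world relates to itself), so the schema is valid here.
(D) R is reflexive (each world relates to itself), so the schema is valid here.

none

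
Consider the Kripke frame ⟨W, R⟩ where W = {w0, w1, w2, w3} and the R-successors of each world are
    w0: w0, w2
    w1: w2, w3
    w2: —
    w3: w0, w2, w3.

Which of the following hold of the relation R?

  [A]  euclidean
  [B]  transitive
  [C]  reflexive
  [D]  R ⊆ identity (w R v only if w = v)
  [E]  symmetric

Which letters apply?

(A) not euclidean: w0 R w2 and w0 R w0 but not w2 R w0.
(B) not transitive: w1 R w3 and w3 R w0 but not w1 R w0.
(C) not reflexive: not w1 R w1.
(D) not ⊆ identity: w0 R w2 with w0 ≠ w2.
(E) not symmetric: w0 R w2 but not w2 R w0.

none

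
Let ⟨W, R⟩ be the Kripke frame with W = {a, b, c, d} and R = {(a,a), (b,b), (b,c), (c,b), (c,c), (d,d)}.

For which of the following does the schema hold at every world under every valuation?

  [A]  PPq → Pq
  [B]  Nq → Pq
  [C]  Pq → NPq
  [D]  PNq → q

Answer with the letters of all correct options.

R is symmetric: every R-edge is matched by its reverse.
R is transitive: R is closed under composition.
R is euclidean: any two R-successors of the same world are R-related.
R is serial: every world has an R-successor.
(A) the dual of axiom 4: valid iff R is transitive. R is transitive — valid.
(B) axiom D: valid iff R is serial. R is serial — valid.
(C) Pq → NPq is axiom 5; it is valid on a frame exactly when R is euclidean. R is euclidean, so valid.
(D) PNq → q (the dual of axiom B) characterises the symmetric frames. R is symmetric — valid.

A, B, C, D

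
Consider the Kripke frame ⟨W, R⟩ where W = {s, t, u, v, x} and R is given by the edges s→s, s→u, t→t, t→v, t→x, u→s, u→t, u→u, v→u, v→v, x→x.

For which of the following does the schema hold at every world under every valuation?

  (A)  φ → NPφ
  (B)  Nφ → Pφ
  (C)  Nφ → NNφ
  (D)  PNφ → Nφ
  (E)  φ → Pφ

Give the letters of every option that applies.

B, E

R is reflexive: each world relates to itself.
R is not symmetric: t R v but not v R t.
R is not transitive: s R u and u R t but not s R t.
R is not euclidean: t R v and t R t but not v R t.
R is serial: every world has an R-successor.
(A) φ → NPφ (axiom B) characterises the symmetric frames. R is not symmetric — not valid.
(B) Nφ → Pφ (axiom D) characterises the serial frames. R is serial — valid.
(C) axiom 4: valid iff R is transitive. R is not transitive — not valid.
(D) PNφ → Nφ is the dual of axiom 5; it is valid on a frame exactly when R is euclidean. R is not euclidean, so not valid.
(E) φ → Pφ is the dual of axiom T, which corresponds to reflexivity. R is reflexive — valid.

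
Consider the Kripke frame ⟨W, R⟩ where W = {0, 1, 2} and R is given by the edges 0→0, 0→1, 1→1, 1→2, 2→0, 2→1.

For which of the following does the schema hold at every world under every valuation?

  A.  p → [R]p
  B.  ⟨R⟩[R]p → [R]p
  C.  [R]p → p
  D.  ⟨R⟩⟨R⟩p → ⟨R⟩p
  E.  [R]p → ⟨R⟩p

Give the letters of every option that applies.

E

R is not reflexive: not 2 R 2.
R is not transitive: 0 R 1 and 1 R 2 but not 0 R 2.
R is not euclidean: 0 R 1 and 0 R 0 but not 1 R 0.
R is serial: every world has an R-successor.
R is not a subset of the identity: 0 R 1 with 0 ≠ 1.
(A) p → [R]p is valid only on frames where every R-edge is a self-loop. Here R ⊄ identity — not valid.
(B) ⟨R⟩[R]p → [R]p is the dual of axiom 5, which corresponds to the euclidean property. R is not euclidean — not valid.
(C) [R]p → p (axiom T) characterises the reflexive frames. R is not reflexive — not valid.
(D) ⟨R⟩⟨R⟩p → ⟨R⟩p (the dual of axiom 4) characterises the transitive frames. R is not transitive — not valid.
(E) axiom D: valid iff R is serial. R is serial — valid.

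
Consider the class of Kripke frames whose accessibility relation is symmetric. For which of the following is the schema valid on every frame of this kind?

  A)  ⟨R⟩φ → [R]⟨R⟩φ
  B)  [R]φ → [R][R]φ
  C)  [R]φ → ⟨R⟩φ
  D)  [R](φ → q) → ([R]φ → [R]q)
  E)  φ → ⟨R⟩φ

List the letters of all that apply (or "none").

D

(A) ⟨R⟩φ → [R]⟨R⟩φ (axiom 5) characterises the euclidean frames. Such an R need not be euclidean — not valid.
(B) [R]φ → [R][R]φ (axiom 4) characterises the transitive frames. Such an R need not be transitive — not valid.
(C) [R]φ → ⟨R⟩φ is axiom D; it is valid on a frame exactly when R is serial. Such an R need not be serial, so not valid.
(D) this is just K, valid on every normal frame.
(E) the dual of axiom T: valid iff R is reflexive. Such an R need not be reflexive — not valid.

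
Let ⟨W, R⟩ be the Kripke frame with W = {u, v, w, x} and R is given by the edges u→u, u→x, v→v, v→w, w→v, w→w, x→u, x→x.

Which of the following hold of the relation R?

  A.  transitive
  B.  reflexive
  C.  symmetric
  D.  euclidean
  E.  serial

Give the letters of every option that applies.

A, B, C, D, E

(A) transitive: R is closed under composition.
(B) reflexive: each world relates to itself.
(C) symmetric: every R-edge is matched by its reverse.
(D) euclidean: any two R-successors of the same world are R-related.
(E) serial: every world has an R-successor.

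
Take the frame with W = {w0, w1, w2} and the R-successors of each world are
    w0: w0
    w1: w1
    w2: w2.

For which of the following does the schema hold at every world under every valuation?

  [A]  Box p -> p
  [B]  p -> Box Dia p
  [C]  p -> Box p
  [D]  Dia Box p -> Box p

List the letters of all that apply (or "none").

A, B, C, D

R is reflexive: each world relates to itself.
R is symmetric: every R-edge is matched by its reverse.
R is euclidean: any two R-successors of the same world are R-related.
R is a subset of the identity: every R-edge is a self-loop.
(A) Box p -> p (axiom T) characterises the reflexive frames. R is reflexive — valid.
(B) p -> Box Dia p is axiom B, which corresponds to symmetry. R is symmetric — valid.
(C) p -> Box p is valid only on frames where every R-edge is a self-loop. Here R ⊆ identity — valid.
(D) Dia Box p -> Box p is the dual of axiom 5, which corresponds to the euclidean property. R is euclidean — valid.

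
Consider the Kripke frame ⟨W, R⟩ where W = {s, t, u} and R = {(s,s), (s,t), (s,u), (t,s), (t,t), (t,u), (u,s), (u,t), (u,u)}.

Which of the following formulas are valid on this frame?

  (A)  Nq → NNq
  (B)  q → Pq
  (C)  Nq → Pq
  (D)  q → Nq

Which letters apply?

A, B, C

R is reflexive: each world relates to itself.
R is transitive: R is closed under composition.
R is serial: every world has an R-successor.
R is not a subset of the identity: s R t with s ≠ t.
(A) Nq → NNq is axiom 4, which corresponds to transitivity. R is transitive — valid.
(B) q → Pq (the dual of axiom T) characterises the reflexive frames. R is reflexive — valid.
(C) Nq → Pq (axiom D) characterises the serial frames. R is serial — valid.
(D) q → Nq (equivalent to ◇p→p) corresponds to R being a subset of the identity. Here R ⊄ identity, so not valid.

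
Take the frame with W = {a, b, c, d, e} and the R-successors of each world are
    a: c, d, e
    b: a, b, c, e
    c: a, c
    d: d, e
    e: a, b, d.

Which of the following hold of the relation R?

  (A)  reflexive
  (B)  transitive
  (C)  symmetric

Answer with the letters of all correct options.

(A) not reflexive: not a R a.
(B) not transitive: a R c and c R a but not a R a.
(C) not symmetric: a R d but not d R a.

none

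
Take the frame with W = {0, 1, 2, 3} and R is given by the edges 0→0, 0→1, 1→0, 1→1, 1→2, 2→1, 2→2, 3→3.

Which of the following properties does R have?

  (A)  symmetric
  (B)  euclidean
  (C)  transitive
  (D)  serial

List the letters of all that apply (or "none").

(A) symmetric: every R-edge is matched by its reverse.
(B) not euclidean: 1 R 0 and 1 R 2 but not 0 R 2.
(C) not transitive: 0 R 1 and 1 R 2 but not 0 R 2.
(D) serial: every world has an R-successor.

A, D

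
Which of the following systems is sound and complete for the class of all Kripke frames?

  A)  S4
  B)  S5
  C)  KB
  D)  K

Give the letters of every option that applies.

(A) S4 is determined by the class of reflexive and transitive frames.
(B) S5 is determined by the class of reflexive, symmetric, and transitive frames.
(C) KB is determined by the class of symmetric frames.
(D) K is determined by exactly this class.

D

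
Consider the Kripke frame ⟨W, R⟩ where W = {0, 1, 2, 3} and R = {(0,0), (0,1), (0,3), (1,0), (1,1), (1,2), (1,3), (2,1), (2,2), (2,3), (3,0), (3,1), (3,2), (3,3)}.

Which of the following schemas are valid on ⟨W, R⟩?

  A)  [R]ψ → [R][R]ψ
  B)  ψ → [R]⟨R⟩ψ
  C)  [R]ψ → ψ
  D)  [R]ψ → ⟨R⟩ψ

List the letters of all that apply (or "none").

R is reflexive: each world relates to itself.
R is symmetric: every R-edge is matched by its reverse.
R is not transitive: 0 R 1 and 1 R 2 but not 0 R 2.
R is serial: every world has an R-successor.
(A) axiom 4: valid iff R is transitive. R is not transitive — not valid.
(B) axiom B: valid iff R is symmetric. R is symmetric — valid.
(C) [R]ψ → ψ is axiom T, which corresponds to reflexivity. R is reflexive — valid.
(D) [R]ψ → ⟨R⟩ψ is axiom D; it is valid on a frame exactly when R is serial. R is serial, so valid.

B, C, D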